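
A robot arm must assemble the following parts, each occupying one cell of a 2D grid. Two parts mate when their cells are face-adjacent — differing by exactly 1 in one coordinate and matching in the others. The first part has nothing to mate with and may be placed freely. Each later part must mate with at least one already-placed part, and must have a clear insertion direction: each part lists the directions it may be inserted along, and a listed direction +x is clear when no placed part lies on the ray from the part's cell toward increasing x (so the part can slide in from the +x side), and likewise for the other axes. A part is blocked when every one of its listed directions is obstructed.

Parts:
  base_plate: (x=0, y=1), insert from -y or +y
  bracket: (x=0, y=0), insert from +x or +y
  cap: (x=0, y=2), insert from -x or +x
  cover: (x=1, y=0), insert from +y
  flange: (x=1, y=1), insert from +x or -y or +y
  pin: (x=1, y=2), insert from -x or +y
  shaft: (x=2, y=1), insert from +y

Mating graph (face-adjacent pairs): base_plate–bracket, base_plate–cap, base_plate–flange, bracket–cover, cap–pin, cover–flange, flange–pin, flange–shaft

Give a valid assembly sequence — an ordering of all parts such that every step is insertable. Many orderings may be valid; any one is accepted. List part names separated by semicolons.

cover; bracket; flange; shaft; pin; base_plate; cap

1. cover@(1, 0) [+y clear] — {cover}
2. bracket@(0, 0) [+y clear] — {bracket, cover}
3. flange@(1, 1) [+x clear] — {bracket, cover, flange}
4. shaft@(2, 1) [+y clear] — {bracket, cover, flange, shaft}
5. pin@(1, 2) [-x clear] — {bracket, cover, flange, pin, shaft}
6. base_plate@(0, 1) [+y clear] — {base_plate, bracket, cover, flange, pin, shaft}
7. cap@(0, 2) [-x clear] — {base_plate, bracket, cap, cover, flange, pin, shaft}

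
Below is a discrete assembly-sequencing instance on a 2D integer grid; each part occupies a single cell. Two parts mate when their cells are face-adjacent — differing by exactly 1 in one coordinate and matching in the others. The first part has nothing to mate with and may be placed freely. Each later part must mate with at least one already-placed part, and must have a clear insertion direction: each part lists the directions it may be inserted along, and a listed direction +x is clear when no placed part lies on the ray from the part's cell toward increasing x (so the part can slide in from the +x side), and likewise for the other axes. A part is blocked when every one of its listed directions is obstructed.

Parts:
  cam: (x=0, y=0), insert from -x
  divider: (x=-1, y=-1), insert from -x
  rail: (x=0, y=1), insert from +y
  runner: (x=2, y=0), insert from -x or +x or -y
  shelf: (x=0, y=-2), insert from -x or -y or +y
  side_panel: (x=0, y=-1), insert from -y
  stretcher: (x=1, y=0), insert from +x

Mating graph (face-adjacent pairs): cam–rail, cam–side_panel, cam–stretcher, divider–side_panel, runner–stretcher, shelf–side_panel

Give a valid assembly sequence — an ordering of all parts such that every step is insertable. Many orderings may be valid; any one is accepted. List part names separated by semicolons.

1. stretcher@(1, 0) [+x clear] — {stretcher}
2. runner@(2, 0) [+x clear] — {runner, stretcher}
3. cam@(0, 0) [-x clear] — {cam, runner, stretcher}
4. side_panel@(0, -1) [-y clear] — {cam, runner, side_panel, stretcher}
5. divider@(-1, -1) [-x clear] — {cam, divider, runner, side_panel, stretcher}
6. shelf@(0, -2) [-x clear] — {cam, divider, runner, shelf, side_panel, stretcher}
7. rail@(0, 1) [+y clear] — {cam, divider, rail, runner, shelf, side_panel, stretcher}

stretcher; runner; cam; side_panel; divider; shelf; rail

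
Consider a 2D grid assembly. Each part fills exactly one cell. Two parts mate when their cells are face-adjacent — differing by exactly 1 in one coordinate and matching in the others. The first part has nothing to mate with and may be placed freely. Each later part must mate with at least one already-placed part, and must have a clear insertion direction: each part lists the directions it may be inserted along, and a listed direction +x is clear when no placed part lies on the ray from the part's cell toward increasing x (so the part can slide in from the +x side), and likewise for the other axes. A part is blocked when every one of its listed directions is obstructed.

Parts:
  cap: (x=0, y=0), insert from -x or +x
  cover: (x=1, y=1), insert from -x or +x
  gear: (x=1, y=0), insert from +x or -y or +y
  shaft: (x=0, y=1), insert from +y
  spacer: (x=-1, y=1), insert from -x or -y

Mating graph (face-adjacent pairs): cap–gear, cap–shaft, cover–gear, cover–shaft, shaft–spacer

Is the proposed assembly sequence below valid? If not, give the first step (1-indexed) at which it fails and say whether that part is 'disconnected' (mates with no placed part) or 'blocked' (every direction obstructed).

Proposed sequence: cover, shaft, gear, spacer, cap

1. cover@(1, 1) [-x clear] — {cover}
2. shaft@(0, 1) [+y clear] — {cover, shaft}
3. gear@(1, 0) [+x clear] — {cover, gear, shaft}
4. spacer@(-1, 1) [-x clear] — {cover, gear, shaft, spacer}
5. cap@(0, 0) [-x clear] — {cap, cover, gear, shaft, spacer}

Valid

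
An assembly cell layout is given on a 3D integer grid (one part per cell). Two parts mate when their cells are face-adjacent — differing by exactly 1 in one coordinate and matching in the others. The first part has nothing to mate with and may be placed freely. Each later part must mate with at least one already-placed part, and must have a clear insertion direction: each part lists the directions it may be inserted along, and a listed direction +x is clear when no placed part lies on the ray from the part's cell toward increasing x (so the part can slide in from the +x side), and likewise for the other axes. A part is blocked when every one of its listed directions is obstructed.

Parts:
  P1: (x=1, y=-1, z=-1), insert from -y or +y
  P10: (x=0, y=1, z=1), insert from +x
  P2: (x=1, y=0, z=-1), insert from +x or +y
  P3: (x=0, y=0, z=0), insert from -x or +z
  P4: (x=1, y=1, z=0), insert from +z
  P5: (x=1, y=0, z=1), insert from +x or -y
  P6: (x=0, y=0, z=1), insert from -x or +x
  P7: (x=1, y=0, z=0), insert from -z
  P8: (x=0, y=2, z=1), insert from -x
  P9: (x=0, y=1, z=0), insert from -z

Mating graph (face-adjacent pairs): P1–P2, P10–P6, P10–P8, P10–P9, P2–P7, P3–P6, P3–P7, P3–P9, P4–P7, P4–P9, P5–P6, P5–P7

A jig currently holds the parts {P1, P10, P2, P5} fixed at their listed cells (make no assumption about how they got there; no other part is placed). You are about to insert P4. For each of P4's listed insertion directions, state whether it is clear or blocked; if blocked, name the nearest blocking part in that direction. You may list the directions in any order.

+z: clear

+z: ray from P4(1, 1, 0) has no placed part ⇒ clear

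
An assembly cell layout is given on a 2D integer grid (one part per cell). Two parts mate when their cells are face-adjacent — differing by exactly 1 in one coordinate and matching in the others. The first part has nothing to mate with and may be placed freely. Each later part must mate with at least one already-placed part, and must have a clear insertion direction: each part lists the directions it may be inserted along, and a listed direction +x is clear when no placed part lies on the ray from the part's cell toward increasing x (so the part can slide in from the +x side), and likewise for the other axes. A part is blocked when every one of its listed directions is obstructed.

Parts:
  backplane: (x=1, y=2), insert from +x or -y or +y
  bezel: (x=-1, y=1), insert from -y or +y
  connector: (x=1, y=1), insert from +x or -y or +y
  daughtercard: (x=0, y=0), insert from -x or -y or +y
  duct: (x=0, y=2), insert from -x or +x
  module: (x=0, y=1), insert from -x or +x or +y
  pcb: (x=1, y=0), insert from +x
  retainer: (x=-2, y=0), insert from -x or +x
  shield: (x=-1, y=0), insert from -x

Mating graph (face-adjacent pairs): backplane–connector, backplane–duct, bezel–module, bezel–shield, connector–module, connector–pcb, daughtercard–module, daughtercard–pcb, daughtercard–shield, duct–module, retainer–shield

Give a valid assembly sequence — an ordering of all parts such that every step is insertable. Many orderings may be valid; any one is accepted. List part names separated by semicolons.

1. bezel@(-1, 1) [-y clear] — {bezel}
2. shield@(-1, 0) [-x clear] — {bezel, shield}
3. retainer@(-2, 0) [-x clear] — {bezel, retainer, shield}
4. daughtercard@(0, 0) [-y clear] — {bezel, daughtercard, retainer, shield}
5. pcb@(1, 0) [+x clear] — {bezel, daughtercard, pcb, retainer, shield}
6. connector@(1, 1) [+x clear] — {bezel, connector, daughtercard, pcb, retainer, shield}
7. backplane@(1, 2) [+x clear] — {backplane, bezel, connector, daughtercard, pcb, retainer, shield}
8. module@(0, 1) [+y clear] — {backplane, bezel, connector, daughtercard, module, pcb, retainer, shield}
9. duct@(0, 2) [-x clear] — {backplane, bezel, connector, daughtercard, duct, module, pcb, retainer, shield}

bezel; shield; retainer; daughtercard; pcb; connector; backplane; module; duct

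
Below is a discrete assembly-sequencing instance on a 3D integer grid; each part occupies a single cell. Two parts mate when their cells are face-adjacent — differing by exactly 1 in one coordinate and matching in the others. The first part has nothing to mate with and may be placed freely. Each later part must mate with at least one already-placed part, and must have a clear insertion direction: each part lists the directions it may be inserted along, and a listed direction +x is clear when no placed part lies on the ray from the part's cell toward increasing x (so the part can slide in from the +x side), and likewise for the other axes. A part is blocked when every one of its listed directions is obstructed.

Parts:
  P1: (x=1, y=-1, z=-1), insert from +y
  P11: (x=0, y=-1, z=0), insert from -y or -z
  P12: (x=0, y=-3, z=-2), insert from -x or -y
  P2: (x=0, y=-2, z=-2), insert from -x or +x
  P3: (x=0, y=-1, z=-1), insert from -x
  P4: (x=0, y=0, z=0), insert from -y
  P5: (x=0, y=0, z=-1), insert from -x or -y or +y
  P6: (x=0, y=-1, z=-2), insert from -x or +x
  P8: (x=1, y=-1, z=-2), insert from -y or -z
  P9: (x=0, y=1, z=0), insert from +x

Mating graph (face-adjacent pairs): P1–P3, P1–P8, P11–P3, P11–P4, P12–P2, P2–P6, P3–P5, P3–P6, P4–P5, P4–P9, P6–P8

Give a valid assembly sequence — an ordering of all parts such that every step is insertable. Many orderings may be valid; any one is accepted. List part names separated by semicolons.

P9; P4; P11; P5; P3; P6; P8; P1; P2; P12

1. P9@(0, 1, 0) [+x clear] — {P9}
2. P4@(0, 0, 0) [-y clear] — {P4, P9}
3. P11@(0, -1, 0) [-y clear] — {P11, P4, P9}
4. P5@(0, 0, -1) [-x clear] — {P11, P4, P5, P9}
5. P3@(0, -1, -1) [-x clear] — {P11, P3, P4, P5, P9}
6. P6@(0, -1, -2) [-x clear] — {P11, P3, P4, P5, P6, P9}
7. P8@(1, -1, -2) [-y clear] — {P11, P3, P4, P5, P6, P8, P9}
8. P1@(1, -1, -1) [+y clear] — {P1, P11, P3, P4, P5, P6, P8, P9}
9. P2@(0, -2, -2) [-x clear] — {P1, P11, P2, P3, P4, P5, P6, P8, P9}
10. P12@(0, -3, -2) [-x clear] — {P1, P11, P12, P2, P3, P4, P5, P6, P8, P9}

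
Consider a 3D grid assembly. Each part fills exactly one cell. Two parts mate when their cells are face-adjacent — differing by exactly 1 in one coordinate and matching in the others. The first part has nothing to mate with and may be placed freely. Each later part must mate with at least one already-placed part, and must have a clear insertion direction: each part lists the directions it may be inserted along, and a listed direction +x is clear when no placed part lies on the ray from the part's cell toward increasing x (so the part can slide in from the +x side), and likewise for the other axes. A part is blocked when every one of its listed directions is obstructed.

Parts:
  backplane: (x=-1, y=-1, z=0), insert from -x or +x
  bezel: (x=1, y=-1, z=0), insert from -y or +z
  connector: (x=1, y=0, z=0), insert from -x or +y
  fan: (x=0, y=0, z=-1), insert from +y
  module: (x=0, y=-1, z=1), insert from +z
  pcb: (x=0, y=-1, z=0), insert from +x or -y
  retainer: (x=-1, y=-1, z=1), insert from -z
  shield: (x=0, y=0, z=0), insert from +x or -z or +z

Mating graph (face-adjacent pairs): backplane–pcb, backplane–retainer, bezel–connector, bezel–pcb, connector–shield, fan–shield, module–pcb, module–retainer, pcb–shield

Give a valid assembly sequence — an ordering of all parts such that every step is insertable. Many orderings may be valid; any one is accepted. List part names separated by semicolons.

fan; shield; connector; pcb; module; retainer; backplane; bezel

1. fan@(0, 0, -1) [+y clear] — {fan}
2. shield@(0, 0, 0) [+x clear] — {fan, shield}
3. connector@(1, 0, 0) [+y clear] — {connector, fan, shield}
4. pcb@(0, -1, 0) [+x clear] — {connector, fan, pcb, shield}
5. module@(0, -1, 1) [+z clear] — {connector, fan, module, pcb, shield}
6. retainer@(-1, -1, 1) [-z clear] — {connector, fan, module, pcb, retainer, shield}
7. backplane@(-1, -1, 0) [-x clear] — {backplane, connector, fan, module, pcb, retainer, shield}
8. bezel@(1, -1, 0) [-y clear] — {backplane, bezel, connector, fan, module, pcb, retainer, shield}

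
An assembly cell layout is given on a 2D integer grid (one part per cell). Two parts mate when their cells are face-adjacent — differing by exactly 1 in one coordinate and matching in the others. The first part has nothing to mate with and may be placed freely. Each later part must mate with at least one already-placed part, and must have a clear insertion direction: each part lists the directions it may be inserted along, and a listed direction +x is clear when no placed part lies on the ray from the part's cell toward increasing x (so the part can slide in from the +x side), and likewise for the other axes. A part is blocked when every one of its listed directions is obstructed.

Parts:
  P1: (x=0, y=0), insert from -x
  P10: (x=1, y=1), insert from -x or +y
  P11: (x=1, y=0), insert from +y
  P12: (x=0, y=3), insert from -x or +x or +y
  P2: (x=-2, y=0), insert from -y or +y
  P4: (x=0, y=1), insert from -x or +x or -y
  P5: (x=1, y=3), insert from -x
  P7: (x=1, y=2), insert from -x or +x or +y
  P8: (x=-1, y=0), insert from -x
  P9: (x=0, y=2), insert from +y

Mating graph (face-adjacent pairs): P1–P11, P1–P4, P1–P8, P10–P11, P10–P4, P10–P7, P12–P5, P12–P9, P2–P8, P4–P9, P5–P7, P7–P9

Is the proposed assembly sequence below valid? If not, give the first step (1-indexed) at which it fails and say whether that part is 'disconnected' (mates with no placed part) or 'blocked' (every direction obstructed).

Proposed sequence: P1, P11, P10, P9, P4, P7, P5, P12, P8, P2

Invalid at step 4 (disconnected)

1. P1@(0, 0) [-x clear] — {P1}
2. P11@(1, 0) [+y clear] — {P1, P11}
3. P10@(1, 1) [-x clear] — {P1, P10, P11}
4. P9@(0, 2) — no placed neighbour ⇒ disconnected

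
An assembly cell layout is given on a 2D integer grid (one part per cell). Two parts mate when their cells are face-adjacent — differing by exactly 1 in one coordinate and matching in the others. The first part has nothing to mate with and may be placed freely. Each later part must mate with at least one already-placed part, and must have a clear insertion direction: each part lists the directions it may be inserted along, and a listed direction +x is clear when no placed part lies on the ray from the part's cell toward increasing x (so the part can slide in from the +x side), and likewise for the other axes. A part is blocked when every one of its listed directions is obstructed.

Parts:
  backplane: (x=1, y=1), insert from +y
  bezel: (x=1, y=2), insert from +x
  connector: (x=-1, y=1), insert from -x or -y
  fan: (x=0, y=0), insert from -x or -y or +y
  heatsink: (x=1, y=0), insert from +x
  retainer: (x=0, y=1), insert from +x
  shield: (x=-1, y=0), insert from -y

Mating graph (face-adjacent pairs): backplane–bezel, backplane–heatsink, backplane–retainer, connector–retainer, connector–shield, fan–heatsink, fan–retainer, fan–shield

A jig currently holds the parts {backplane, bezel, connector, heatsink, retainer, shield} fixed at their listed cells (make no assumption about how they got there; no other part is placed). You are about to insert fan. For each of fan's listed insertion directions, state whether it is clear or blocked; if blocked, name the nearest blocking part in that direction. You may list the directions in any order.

+y: blocked by retainer; -x: blocked by shield; -y: clear

-x: nearest on ray is shield@(-1, 0) ⇒ blocked
-y: ray from fan(0, 0) has no placed part ⇒ clear
+y: nearest on ray is retainer@(0, 1) ⇒ blocked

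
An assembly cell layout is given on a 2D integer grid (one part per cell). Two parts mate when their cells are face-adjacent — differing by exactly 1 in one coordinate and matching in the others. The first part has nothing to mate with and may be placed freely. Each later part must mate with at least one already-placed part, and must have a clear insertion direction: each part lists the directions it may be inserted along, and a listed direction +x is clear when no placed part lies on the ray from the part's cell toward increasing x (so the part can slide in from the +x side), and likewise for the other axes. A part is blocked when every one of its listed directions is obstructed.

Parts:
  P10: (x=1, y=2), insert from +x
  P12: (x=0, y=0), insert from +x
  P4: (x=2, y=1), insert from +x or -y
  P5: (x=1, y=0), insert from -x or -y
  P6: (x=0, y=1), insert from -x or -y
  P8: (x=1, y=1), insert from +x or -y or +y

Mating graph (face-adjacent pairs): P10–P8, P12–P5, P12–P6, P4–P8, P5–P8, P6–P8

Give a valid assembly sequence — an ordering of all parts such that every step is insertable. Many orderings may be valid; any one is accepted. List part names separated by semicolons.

P6; P8; P4; P10; P12; P5

1. P6@(0, 1) [-x clear] — {P6}
2. P8@(1, 1) [+x clear] — {P6, P8}
3. P4@(2, 1) [+x clear] — {P4, P6, P8}
4. P10@(1, 2) [+x clear] — {P10, P4, P6, P8}
5. P12@(0, 0) [+x clear] — {P10, P12, P4, P6, P8}
6. P5@(1, 0) [-y clear] — {P10, P12, P4, P5, P6, P8}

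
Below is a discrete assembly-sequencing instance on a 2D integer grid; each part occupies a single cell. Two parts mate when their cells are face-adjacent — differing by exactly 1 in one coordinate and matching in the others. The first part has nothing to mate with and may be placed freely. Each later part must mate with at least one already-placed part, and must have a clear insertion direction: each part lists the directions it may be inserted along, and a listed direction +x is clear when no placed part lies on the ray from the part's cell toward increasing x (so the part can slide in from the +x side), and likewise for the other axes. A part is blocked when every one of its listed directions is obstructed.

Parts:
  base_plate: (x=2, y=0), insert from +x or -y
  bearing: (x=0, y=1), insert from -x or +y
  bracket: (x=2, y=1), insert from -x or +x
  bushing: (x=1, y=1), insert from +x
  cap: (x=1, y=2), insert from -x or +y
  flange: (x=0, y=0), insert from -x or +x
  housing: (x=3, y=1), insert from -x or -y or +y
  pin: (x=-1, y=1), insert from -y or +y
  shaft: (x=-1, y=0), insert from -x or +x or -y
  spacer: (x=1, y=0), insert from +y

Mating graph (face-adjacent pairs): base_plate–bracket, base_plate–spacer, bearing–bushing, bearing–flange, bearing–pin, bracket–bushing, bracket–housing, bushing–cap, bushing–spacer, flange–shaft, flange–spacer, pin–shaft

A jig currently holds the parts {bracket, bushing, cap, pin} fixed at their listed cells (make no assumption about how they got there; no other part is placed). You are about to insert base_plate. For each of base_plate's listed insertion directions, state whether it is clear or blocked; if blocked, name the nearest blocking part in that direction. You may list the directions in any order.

+x: ray from base_plate(2, 0) has no placed part ⇒ clear
-y: ray from base_plate(2, 0) has no placed part ⇒ clear

+x: clear; -y: clear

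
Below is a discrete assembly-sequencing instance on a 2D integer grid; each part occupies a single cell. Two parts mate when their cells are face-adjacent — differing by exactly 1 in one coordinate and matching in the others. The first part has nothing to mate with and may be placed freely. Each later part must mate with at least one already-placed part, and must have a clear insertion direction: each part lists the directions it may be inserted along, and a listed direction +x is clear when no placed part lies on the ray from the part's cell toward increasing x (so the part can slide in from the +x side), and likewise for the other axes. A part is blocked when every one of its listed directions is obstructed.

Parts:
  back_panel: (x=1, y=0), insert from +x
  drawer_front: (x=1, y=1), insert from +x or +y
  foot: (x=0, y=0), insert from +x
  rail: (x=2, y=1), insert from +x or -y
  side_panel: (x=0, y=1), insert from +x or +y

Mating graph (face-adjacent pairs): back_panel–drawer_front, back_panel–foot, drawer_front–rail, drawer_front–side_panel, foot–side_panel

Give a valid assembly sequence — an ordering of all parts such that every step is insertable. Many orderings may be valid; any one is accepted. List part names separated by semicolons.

1. drawer_front@(1, 1) [+x clear] — {drawer_front}
2. rail@(2, 1) [+x clear] — {drawer_front, rail}
3. side_panel@(0, 1) [+y clear] — {drawer_front, rail, side_panel}
4. foot@(0, 0) [+x clear] — {drawer_front, foot, rail, side_panel}
5. back_panel@(1, 0) [+x clear] — {back_panel, drawer_front, foot, rail, side_panel}

drawer_front; rail; side_panel; foot; back_panel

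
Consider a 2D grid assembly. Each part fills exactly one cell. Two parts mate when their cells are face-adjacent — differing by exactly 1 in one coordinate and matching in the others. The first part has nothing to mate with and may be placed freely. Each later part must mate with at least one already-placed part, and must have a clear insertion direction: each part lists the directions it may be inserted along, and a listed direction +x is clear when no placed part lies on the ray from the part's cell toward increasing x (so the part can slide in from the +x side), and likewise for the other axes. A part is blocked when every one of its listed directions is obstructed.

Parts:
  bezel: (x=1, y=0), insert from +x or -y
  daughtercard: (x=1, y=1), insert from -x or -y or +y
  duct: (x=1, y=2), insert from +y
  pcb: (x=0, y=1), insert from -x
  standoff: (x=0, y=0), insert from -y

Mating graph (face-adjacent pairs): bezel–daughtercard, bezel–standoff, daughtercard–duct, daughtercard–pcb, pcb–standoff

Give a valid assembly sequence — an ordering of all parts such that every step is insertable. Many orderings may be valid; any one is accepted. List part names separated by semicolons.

pcb; standoff; bezel; daughtercard; duct

1. pcb@(0, 1) [-x clear] — {pcb}
2. standoff@(0, 0) [-y clear] — {pcb, standoff}
3. bezel@(1, 0) [+x clear] — {bezel, pcb, standoff}
4. daughtercard@(1, 1) [+y clear] — {bezel, daughtercard, pcb, standoff}
5. duct@(1, 2) [+y clear] — {bezel, daughtercard, duct, pcb, standoff}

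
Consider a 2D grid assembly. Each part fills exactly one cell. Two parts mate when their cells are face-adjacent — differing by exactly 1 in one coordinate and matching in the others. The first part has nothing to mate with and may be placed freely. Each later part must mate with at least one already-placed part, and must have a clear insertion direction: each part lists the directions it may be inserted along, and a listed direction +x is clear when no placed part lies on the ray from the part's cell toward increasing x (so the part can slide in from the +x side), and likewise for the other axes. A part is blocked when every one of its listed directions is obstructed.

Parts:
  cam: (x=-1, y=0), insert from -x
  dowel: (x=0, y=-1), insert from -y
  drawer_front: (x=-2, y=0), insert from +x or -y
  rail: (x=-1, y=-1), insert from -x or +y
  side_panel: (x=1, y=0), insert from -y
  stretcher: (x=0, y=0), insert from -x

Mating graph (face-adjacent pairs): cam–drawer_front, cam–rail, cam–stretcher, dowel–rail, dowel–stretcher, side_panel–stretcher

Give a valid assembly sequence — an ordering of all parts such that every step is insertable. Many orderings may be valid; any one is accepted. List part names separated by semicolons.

1. dowel@(0, -1) [-y clear] — {dowel}
2. rail@(-1, -1) [-x clear] — {dowel, rail}
3. stretcher@(0, 0) [-x clear] — {dowel, rail, stretcher}
4. cam@(-1, 0) [-x clear] — {cam, dowel, rail, stretcher}
5. drawer_front@(-2, 0) [-y clear] — {cam, dowel, drawer_front, rail, stretcher}
6. side_panel@(1, 0) [-y clear] — {cam, dowel, drawer_front, rail, side_panel, stretcher}

dowel; rail; stretcher; cam; drawer_front; side_panel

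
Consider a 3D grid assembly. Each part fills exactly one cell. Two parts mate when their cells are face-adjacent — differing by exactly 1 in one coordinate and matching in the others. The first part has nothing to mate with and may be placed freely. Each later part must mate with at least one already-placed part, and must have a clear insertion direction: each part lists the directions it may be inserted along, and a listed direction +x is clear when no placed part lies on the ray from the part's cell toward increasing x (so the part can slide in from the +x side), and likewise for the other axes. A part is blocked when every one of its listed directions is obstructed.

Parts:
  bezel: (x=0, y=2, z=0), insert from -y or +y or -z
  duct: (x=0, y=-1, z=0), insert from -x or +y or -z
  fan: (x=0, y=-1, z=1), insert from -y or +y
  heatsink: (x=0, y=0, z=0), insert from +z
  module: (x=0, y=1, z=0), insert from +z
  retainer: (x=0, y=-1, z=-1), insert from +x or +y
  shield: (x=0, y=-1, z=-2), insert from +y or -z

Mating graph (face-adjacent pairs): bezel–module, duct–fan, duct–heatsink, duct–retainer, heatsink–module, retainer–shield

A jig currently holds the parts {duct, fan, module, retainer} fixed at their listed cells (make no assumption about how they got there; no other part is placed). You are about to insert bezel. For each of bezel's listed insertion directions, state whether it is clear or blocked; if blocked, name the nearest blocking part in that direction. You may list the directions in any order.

-y: nearest on ray is module@(0, 1, 0) ⇒ blocked
+y: ray from bezel(0, 2, 0) has no placed part ⇒ clear
-z: ray from bezel(0, 2, 0) has no placed part ⇒ clear

+y: clear; -y: blocked by module; -z: clear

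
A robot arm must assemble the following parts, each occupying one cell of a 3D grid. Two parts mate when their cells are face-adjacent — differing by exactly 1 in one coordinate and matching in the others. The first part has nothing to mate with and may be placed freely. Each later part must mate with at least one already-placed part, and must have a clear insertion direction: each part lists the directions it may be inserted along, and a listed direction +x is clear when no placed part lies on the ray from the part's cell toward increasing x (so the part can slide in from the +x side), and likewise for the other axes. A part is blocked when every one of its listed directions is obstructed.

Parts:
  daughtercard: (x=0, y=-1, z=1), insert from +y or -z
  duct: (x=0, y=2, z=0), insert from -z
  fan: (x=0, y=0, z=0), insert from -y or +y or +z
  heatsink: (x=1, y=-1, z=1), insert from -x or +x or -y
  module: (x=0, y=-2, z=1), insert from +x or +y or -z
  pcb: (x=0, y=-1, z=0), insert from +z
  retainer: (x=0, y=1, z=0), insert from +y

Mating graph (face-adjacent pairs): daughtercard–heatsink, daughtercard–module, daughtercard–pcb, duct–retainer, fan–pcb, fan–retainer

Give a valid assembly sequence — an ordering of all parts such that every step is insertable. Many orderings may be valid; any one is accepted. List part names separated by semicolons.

pcb; daughtercard; heatsink; fan; retainer; duct; module

1. pcb@(0, -1, 0) [+z clear] — {pcb}
2. daughtercard@(0, -1, 1) [+y clear] — {daughtercard, pcb}
3. heatsink@(1, -1, 1) [+x clear] — {daughtercard, heatsink, pcb}
4. fan@(0, 0, 0) [+y clear] — {daughtercard, fan, heatsink, pcb}
5. retainer@(0, 1, 0) [+y clear] — {daughtercard, fan, heatsink, pcb, retainer}
6. duct@(0, 2, 0) [-z clear] — {daughtercard, duct, fan, heatsink, pcb, retainer}
7. module@(0, -2, 1) [+x clear] — {daughtercard, duct, fan, heatsink, module, pcb, retainer}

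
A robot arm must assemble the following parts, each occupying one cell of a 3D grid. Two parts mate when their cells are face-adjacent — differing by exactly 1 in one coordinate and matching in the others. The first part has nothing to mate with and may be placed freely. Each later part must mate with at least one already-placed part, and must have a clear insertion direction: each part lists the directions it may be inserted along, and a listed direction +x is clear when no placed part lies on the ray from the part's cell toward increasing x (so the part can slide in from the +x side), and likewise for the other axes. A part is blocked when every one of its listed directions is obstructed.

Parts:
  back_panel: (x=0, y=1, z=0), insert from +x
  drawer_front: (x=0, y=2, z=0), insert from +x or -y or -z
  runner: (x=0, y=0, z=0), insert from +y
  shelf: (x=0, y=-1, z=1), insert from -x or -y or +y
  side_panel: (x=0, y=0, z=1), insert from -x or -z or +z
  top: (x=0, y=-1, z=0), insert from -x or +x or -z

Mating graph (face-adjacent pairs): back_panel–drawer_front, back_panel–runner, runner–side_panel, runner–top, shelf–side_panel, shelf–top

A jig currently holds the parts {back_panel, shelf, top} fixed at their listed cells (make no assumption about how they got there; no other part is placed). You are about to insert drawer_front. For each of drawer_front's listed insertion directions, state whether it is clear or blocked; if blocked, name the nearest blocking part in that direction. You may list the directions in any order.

+x: clear; -y: blocked by back_panel; -z: clear

+x: ray from drawer_front(0, 2, 0) has no placed part ⇒ clear
-y: nearest on ray is back_panel@(0, 1, 0) ⇒ blocked
-z: ray from drawer_front(0, 2, 0) has no placed part ⇒ clear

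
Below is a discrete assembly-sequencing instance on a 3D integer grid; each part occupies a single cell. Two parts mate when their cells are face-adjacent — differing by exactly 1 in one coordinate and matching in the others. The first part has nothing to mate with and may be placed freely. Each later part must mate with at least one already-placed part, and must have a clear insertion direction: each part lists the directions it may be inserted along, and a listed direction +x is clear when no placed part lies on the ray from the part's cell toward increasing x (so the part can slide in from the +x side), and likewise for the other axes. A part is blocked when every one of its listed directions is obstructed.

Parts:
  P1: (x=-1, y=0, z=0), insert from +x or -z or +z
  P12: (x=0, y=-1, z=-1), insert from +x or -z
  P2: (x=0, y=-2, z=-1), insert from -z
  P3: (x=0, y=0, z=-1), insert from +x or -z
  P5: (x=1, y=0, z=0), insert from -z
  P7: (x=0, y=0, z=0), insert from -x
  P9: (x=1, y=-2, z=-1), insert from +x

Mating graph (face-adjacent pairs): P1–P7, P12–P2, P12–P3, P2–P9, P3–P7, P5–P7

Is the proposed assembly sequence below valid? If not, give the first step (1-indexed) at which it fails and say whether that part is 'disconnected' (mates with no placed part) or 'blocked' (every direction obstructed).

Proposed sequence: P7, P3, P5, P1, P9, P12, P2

1. P7@(0, 0, 0) [-x clear] — {P7}
2. P3@(0, 0, -1) [+x clear] — {P3, P7}
3. P5@(1, 0, 0) [-z clear] — {P3, P5, P7}
4. P1@(-1, 0, 0) [-z clear] — {P1, P3, P5, P7}
5. P9@(1, -2, -1) — no placed neighbour ⇒ disconnected

Invalid at step 5 (disconnected)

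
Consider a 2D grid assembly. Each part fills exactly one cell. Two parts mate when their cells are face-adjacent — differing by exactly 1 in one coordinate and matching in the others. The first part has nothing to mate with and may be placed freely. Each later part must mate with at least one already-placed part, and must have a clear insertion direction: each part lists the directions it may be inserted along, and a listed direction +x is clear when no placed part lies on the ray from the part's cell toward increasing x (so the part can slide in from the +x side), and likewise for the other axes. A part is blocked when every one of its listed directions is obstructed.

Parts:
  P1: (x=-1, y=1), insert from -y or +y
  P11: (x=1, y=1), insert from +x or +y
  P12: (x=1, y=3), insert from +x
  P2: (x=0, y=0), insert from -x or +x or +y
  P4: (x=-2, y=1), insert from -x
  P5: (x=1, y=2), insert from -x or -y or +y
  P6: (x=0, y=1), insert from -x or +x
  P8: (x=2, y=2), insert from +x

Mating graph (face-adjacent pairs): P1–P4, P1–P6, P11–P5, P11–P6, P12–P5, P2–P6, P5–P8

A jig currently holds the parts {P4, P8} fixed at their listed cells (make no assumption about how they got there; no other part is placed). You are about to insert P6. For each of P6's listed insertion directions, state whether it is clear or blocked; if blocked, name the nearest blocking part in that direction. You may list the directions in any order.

+x: clear; -x: blocked by P4

-x: nearest on ray is P4@(-2, 1) ⇒ blocked
+x: ray from P6(0, 1) has no placed part ⇒ clear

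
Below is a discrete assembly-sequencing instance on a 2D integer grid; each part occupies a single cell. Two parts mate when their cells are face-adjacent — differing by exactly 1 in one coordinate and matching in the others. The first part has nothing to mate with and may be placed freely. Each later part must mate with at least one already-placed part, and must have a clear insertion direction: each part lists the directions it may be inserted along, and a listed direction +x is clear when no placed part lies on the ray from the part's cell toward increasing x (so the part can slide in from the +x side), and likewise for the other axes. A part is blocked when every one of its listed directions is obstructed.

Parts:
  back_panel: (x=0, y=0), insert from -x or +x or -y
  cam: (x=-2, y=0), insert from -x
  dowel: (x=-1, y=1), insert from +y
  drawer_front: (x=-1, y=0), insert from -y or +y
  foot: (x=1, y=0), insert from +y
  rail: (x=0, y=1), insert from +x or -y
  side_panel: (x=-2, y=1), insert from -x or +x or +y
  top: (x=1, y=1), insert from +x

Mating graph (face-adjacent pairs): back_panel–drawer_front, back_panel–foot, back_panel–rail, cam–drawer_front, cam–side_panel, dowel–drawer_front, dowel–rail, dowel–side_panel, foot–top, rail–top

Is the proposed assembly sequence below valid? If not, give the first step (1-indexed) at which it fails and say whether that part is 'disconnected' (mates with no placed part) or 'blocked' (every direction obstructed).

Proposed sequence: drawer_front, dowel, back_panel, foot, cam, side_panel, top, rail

1. drawer_front@(-1, 0) [-y clear] — {drawer_front}
2. dowel@(-1, 1) [+y clear] — {dowel, drawer_front}
3. back_panel@(0, 0) [+x clear] — {back_panel, dowel, drawer_front}
4. foot@(1, 0) [+y clear] — {back_panel, dowel, drawer_front, foot}
5. cam@(-2, 0) [-x clear] — {back_panel, cam, dowel, drawer_front, foot}
6. side_panel@(-2, 1) [-x clear] — {back_panel, cam, dowel, drawer_front, foot, side_panel}
7. top@(1, 1) [+x clear] — {back_panel, cam, dowel, drawer_front, foot, side_panel, top}
8. rail@(0, 1) — +x/-y all obstructed ⇒ blocked

Invalid at step 8 (blocked)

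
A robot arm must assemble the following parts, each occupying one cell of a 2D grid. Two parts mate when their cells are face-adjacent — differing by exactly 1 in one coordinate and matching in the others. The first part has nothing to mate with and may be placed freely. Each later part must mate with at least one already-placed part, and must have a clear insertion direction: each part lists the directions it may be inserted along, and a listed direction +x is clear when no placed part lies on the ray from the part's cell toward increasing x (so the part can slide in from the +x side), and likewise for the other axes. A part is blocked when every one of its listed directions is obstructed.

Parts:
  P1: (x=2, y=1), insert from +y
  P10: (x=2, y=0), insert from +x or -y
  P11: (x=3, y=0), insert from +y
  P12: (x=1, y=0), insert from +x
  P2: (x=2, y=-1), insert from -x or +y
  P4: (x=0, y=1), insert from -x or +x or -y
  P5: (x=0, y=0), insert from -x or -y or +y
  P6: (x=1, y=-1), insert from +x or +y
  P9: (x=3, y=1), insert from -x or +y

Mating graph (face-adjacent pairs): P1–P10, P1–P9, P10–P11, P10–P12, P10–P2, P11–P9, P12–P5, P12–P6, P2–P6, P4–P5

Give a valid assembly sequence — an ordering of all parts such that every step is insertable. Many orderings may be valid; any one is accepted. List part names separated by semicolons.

P4; P5; P12; P6; P2; P10; P1; P11; P9

1. P4@(0, 1) [-x clear] — {P4}
2. P5@(0, 0) [-x clear] — {P4, P5}
3. P12@(1, 0) [+x clear] — {P12, P4, P5}
4. P6@(1, -1) [+x clear] — {P12, P4, P5, P6}
5. P2@(2, -1) [+y clear] — {P12, P2, P4, P5, P6}
6. P10@(2, 0) [+x clear] — {P10, P12, P2, P4, P5, P6}
7. P1@(2, 1) [+y clear] — {P1, P10, P12, P2, P4, P5, P6}
8. P11@(3, 0) [+y clear] — {P1, P10, P11, P12, P2, P4, P5, P6}
9. P9@(3, 1) [+y clear] — {P1, P10, P11, P12, P2, P4, P5, P6, P9}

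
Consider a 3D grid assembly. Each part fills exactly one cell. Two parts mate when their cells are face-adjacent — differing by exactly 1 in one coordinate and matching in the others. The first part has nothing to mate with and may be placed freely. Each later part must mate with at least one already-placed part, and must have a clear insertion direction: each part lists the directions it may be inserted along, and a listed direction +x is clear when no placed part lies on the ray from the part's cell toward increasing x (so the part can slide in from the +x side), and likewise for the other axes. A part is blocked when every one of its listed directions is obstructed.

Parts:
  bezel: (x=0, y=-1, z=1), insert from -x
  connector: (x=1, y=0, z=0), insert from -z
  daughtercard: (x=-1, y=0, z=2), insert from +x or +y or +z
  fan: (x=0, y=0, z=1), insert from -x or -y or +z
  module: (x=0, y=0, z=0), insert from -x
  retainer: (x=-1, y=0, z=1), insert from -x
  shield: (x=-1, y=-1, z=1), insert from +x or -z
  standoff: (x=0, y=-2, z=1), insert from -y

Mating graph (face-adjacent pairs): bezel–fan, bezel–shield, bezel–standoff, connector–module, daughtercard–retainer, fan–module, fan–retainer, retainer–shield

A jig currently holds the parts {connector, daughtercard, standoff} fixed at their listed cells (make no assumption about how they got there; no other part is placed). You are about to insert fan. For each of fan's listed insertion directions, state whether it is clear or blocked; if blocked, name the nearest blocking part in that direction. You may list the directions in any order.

+z: clear; -x: clear; -y: blocked by standoff

-x: ray from fan(0, 0, 1) has no placed part ⇒ clear
-y: nearest on ray is standoff@(0, -2, 1) ⇒ blocked
+z: ray from fan(0, 0, 1) has no placed part ⇒ clear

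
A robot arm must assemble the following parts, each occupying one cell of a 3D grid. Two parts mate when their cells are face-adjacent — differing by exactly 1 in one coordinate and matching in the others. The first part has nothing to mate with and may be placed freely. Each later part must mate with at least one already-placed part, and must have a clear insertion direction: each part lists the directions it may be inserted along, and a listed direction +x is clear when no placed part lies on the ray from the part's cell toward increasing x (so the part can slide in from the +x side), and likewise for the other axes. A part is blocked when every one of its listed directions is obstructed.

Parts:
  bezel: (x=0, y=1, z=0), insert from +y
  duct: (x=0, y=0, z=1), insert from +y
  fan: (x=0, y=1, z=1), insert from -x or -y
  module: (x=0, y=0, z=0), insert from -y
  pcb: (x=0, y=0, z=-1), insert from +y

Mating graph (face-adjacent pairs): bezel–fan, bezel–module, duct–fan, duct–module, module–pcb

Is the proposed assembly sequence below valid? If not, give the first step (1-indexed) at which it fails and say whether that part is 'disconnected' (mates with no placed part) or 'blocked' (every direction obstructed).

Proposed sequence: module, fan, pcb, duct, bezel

1. module@(0, 0, 0) [-y clear] — {module}
2. fan@(0, 1, 1) — no placed neighbour ⇒ disconnected

Invalid at step 2 (disconnected)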